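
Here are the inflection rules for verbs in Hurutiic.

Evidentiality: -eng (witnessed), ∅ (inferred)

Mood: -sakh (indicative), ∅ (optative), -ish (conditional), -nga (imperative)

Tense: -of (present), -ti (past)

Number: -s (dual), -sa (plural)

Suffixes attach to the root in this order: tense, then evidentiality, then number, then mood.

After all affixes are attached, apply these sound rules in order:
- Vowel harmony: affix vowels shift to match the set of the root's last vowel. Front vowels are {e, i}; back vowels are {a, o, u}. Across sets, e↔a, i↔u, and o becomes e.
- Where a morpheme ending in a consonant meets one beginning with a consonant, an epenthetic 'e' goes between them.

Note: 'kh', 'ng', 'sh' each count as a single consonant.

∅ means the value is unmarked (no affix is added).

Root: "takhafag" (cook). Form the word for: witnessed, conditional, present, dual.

takhafagofangesush

Attach tense present -of → takhafagof.
Attach evidentiality witnessed -eng → takhafagofeng.
Attach number dual -s → takhafagofengs.
Attach mood conditional -ish → takhafagofengsish.
Apply vowel harmony: takhafagofengsish → takhafagofangsush.
Apply epenthesis: takhafagofangsush → takhafagofangesush.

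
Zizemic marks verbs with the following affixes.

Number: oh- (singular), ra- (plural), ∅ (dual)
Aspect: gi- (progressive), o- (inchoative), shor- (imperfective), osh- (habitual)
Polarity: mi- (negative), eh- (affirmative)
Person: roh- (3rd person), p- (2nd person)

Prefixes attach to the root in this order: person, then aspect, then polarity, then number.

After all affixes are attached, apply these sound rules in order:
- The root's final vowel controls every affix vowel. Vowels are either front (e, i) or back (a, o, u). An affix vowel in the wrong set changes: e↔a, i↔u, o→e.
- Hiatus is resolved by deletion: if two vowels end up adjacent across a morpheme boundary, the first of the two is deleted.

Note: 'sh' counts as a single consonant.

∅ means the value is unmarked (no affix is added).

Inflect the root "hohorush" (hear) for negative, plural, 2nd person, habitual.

Attach person 2nd person p- → phohorush.
Attach aspect habitual osh- → oshphohorush.
Attach polarity negative mi- → mioshphohorush.
Attach number plural ra- → ramioshphohorush.
Apply vowel harmony: ramioshphohorush → ramuoshphohorush.
Apply vowel deletion: ramuoshphohorush → ramoshphohorush.

ramoshphohorush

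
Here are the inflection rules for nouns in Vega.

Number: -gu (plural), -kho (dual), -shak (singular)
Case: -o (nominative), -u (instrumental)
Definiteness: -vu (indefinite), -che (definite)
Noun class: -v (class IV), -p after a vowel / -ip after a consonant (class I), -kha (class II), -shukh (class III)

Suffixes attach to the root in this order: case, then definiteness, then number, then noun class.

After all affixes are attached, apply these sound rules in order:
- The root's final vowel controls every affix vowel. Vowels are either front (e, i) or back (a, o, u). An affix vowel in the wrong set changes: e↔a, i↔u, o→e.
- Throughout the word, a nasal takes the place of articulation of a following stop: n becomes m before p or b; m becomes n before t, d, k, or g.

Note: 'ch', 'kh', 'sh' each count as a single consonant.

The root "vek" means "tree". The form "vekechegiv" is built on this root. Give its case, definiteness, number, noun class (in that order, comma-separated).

nominative, definite, plural, class IV

Segment: vek-o-che-gu-v.
case: -o → nominative.
definiteness: -che → definite.
number: -gu → plural.
noun class: -v → class IV.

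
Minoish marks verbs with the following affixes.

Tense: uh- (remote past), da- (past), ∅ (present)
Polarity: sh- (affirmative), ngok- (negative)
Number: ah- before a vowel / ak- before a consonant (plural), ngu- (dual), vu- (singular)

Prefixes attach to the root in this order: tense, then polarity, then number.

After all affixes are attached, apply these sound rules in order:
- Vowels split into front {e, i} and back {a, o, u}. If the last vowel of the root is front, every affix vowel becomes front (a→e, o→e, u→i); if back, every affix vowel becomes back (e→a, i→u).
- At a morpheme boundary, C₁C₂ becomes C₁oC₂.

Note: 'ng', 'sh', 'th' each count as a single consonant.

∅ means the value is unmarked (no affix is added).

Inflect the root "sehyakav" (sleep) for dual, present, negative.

tense = present: zero marking, form stays sehyakav.
Attach polarity negative ngok- → ngoksehyakav.
Attach number dual ngu- → ngungoksehyakav.
Vowel harmony: no change.
Apply epenthesis: ngungoksehyakav → ngungokosehyakav.

ngungokosehyakav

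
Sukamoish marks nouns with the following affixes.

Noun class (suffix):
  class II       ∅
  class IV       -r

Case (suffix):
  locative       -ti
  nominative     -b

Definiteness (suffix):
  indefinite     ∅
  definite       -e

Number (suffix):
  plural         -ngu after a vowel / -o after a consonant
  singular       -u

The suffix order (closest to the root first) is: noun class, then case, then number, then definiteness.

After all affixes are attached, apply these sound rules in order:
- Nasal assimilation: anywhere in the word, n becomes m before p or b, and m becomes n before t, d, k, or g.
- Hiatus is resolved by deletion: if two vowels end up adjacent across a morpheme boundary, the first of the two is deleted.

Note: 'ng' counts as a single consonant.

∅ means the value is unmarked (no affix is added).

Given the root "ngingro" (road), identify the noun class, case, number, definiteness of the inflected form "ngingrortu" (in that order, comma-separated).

Segment: ngingro-r-ti-u.
noun class: -r → class IV.
case: -ti → locative.
number: -u → singular.
definiteness: ∅ → indefinite.

class IV, locative, singular, indefinite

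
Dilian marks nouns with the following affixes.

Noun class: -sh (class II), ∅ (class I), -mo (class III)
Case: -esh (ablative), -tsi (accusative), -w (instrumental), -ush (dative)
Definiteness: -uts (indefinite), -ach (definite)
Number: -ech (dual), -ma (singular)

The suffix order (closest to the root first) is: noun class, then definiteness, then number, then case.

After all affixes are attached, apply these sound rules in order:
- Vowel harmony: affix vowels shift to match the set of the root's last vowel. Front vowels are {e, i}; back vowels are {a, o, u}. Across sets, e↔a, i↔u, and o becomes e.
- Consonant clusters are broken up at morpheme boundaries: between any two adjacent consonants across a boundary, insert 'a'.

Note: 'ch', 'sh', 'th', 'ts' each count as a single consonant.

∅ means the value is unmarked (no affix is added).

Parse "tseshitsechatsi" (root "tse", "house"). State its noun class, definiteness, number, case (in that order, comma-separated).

Segment: tse-sh-uts-ech-tsi.
noun class: -sh → class II.
definiteness: -uts → indefinite.
number: -ech → dual.
case: -tsi → accusative.

class II, indefinite, dual, accusative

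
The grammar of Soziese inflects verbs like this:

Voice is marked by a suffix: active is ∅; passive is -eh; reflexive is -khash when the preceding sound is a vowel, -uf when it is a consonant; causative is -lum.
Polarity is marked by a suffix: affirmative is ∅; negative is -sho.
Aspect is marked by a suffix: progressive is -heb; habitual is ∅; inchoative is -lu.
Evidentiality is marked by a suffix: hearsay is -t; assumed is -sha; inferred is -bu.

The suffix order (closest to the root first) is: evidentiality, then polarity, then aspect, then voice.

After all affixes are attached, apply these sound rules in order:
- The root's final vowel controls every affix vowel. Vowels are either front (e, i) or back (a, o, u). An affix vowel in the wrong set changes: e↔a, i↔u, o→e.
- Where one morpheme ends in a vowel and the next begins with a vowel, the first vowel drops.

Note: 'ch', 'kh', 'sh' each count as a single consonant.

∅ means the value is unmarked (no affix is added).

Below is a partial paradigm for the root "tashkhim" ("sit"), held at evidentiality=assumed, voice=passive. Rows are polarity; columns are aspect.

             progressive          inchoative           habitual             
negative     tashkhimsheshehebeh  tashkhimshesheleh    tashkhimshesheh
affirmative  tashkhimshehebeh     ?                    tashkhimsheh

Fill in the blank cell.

tashkhimsheleh

Attach evidentiality assumed -sha → tashkhimsha.
polarity = affirmative: zero marking, form stays tashkhimsha.
Attach aspect inchoative -lu → tashkhimshalu.
Attach voice passive -eh → tashkhimshalueh.
Apply vowel harmony: tashkhimshalueh → tashkhimshelieh.
Apply vowel deletion: tashkhimshelieh → tashkhimsheleh.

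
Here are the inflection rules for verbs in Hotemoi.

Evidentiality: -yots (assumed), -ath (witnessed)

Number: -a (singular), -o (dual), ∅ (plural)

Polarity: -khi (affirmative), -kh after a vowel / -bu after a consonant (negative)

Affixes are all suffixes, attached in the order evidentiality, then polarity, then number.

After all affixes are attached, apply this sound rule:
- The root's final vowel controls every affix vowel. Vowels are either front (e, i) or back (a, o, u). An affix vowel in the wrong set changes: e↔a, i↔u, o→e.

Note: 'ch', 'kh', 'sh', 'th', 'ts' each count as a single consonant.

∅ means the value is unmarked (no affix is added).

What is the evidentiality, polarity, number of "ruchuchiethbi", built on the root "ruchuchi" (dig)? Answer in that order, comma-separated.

witnessed, negative, plural

Segment: ruchuchi-ath-bu.
evidentiality: -ath → witnessed.
polarity: -kh/bu → negative.
number: ∅ → plural.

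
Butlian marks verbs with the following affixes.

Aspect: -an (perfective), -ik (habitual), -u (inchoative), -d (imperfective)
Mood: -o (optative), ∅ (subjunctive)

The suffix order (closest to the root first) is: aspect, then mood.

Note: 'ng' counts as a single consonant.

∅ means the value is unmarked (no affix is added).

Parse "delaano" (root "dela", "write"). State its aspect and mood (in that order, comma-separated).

perfective, optative

Segment: dela-an-o.
aspect: -an → perfective.
mood: -o → optative.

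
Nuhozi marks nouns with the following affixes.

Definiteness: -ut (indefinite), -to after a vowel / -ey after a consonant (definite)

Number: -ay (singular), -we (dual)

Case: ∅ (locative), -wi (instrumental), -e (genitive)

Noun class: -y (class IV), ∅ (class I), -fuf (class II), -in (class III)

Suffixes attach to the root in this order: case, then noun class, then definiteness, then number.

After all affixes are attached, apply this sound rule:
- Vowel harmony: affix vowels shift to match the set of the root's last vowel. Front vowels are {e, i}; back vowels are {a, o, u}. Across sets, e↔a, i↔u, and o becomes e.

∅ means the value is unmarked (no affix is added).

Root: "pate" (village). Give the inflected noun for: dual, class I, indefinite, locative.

case = locative: zero marking, form stays pate.
noun class = class I: zero marking, form stays pate.
Attach definiteness indefinite -ut → pateut.
Attach number dual -we → pateutwe.
Apply vowel harmony: pateutwe → pateitwe.

pateitwe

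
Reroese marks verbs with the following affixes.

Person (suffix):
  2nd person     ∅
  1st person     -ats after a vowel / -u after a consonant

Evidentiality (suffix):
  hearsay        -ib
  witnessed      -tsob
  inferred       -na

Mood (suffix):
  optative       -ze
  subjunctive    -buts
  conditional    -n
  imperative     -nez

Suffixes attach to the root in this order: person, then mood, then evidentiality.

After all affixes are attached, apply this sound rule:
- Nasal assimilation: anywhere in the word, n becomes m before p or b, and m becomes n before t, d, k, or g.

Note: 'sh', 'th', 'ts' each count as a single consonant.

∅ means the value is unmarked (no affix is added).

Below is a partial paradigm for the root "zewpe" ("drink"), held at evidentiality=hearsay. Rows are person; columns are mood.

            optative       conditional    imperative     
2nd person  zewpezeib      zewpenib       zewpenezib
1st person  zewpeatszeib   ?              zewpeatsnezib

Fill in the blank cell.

Attach person 1st person -ats (after vowel 'e') → zewpeats.
Attach mood conditional -n → zewpeatsn.
Attach evidentiality hearsay -ib → zewpeatsnib.
Nasal assimilation: no change.

zewpeatsnib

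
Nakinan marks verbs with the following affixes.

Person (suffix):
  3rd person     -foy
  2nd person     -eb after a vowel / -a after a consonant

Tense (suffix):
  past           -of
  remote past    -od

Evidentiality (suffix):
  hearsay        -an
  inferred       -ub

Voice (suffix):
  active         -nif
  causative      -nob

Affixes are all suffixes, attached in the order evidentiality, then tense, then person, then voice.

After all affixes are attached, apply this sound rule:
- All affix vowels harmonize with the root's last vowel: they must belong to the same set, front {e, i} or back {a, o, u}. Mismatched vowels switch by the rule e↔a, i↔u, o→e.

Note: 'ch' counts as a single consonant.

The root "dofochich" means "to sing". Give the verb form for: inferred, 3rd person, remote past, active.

Attach evidentiality inferred -ub → dofochichub.
Attach tense remote past -od → dofochichubod.
Attach person 3rd person -foy → dofochichubodfoy.
Attach voice active -nif → dofochichubodfoynif.
Apply vowel harmony: dofochichubodfoynif → dofochichibedfeynif.

dofochichibedfeynif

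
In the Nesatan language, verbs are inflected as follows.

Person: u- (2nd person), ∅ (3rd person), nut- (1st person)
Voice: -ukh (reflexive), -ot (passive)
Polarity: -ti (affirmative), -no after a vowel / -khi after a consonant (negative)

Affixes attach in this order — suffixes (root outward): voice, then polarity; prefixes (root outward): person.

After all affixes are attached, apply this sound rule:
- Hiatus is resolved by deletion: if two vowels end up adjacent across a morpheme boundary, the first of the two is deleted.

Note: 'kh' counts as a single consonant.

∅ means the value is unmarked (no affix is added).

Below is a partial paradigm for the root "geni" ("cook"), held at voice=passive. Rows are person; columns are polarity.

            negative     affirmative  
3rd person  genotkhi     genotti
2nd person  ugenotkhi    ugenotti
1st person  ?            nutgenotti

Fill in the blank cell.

Attach voice passive -ot → geniot.
Attach polarity negative -khi (after consonant 't') → geniotkhi.
Attach person 1st person nut- → nutgeniotkhi.
Apply vowel deletion: nutgeniotkhi → nutgenotkhi.

nutgenotkhi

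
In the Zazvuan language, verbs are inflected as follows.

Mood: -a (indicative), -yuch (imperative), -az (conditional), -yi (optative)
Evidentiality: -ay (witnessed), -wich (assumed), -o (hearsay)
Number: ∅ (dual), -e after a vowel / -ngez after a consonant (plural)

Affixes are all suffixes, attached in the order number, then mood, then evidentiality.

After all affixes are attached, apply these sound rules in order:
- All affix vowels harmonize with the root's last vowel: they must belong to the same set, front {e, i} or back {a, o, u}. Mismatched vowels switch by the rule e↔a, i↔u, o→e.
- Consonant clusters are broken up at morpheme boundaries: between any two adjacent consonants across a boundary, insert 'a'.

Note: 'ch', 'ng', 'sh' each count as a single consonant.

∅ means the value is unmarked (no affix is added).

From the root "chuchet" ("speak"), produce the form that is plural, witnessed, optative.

Attach number plural -ngez (after consonant 't') → chuchetngez.
Attach mood optative -yi → chuchetngezyi.
Attach evidentiality witnessed -ay → chuchetngezyiay.
Apply vowel harmony: chuchetngezyiay → chuchetngezyiey.
Apply epenthesis: chuchetngezyiey → chuchetangezayiey.

chuchetangezayiey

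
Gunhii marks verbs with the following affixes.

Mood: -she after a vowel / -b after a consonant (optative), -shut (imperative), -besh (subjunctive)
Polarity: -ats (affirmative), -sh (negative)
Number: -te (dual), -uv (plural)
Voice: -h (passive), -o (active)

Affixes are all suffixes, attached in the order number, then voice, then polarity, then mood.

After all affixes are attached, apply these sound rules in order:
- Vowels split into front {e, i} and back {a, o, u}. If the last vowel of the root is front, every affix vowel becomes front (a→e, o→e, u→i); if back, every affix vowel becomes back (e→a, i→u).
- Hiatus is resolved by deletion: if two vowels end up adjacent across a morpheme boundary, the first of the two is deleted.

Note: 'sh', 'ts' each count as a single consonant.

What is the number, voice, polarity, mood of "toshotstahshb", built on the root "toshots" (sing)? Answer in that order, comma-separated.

dual, passive, negative, optative

Segment: toshots-te-h-sh-b.
number: -te → dual.
voice: -h → passive.
polarity: -sh → negative.
mood: -she/b → optative.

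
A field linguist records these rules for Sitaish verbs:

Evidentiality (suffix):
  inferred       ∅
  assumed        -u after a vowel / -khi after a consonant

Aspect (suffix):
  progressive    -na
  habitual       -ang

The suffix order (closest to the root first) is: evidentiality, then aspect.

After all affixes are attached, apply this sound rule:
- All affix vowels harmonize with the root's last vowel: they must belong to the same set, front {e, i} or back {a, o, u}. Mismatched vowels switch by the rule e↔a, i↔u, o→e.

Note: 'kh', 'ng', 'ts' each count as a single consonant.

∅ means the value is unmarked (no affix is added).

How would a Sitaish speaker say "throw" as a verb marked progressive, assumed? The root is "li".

Attach evidentiality assumed -u (after vowel 'i') → liu.
Attach aspect progressive -na → liuna.
Apply vowel harmony: liuna → liine.

liine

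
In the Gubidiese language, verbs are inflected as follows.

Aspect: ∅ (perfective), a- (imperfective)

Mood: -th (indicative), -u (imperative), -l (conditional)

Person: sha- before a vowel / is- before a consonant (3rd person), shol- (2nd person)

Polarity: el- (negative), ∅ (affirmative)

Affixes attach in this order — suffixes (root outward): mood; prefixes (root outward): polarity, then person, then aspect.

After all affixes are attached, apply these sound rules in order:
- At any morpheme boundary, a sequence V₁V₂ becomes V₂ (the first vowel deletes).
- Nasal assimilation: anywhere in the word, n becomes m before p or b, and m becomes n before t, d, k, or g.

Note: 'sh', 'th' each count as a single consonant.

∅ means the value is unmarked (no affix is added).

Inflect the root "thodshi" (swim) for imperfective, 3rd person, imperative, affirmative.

isthodshu

polarity = affirmative: zero marking, form stays thodshi.
Attach person 3rd person is- (before consonant 'th') → isthodshi.
Attach mood imperative -u → isthodshiu.
Attach aspect imperfective a- → aisthodshiu.
Apply vowel deletion: aisthodshiu → isthodshu.
Nasal assimilation: no change.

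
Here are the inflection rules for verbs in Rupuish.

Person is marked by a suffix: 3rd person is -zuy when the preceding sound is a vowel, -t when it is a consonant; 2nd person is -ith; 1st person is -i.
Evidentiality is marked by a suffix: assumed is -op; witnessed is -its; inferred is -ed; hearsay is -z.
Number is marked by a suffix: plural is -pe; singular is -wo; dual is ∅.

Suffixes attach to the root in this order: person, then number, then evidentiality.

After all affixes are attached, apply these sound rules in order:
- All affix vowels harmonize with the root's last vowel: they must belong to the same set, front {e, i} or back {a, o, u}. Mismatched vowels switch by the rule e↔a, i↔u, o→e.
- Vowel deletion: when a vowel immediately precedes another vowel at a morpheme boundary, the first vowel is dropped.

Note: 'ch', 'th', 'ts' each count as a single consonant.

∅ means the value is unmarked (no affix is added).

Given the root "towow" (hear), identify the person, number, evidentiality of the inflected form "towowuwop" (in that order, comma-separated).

1st person, singular, assumed

Segment: towow-i-wo-op.
person: -i → 1st person.
number: -wo → singular.
evidentiality: -op → assumed.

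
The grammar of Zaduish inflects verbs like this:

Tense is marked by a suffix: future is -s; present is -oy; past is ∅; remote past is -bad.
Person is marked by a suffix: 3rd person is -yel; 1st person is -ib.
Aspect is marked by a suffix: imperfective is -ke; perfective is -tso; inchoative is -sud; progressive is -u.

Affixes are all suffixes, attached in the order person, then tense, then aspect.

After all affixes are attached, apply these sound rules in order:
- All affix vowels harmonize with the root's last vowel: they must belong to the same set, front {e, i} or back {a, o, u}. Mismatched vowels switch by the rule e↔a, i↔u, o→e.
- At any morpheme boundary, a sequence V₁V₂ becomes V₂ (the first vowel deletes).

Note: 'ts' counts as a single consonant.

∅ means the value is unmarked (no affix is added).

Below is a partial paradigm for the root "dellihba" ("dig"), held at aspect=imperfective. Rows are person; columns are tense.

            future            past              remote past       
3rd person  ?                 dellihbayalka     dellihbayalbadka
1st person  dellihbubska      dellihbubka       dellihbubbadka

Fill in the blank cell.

dellihbayalska

Attach person 3rd person -yel → dellihbayel.
Attach tense future -s → dellihbayels.
Attach aspect imperfective -ke → dellihbayelske.
Apply vowel harmony: dellihbayelske → dellihbayalska.
Vowel deletion: no change.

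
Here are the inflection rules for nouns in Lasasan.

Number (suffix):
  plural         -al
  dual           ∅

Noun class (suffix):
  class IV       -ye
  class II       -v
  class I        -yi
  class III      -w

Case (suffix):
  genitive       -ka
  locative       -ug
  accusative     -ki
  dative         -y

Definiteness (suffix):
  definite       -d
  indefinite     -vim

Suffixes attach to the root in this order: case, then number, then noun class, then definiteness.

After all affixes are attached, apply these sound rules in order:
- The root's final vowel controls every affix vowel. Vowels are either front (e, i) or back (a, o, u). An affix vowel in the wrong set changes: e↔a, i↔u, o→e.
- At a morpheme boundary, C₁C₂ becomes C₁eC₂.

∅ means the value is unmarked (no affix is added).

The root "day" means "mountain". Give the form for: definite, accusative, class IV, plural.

Attach case accusative -ki → dayki.
Attach number plural -al → daykial.
Attach noun class class IV -ye → daykialye.
Attach definiteness definite -d → daykialyed.
Apply vowel harmony: daykialyed → daykualyad.
Apply epenthesis: daykualyad → dayekualeyad.

dayekualeyad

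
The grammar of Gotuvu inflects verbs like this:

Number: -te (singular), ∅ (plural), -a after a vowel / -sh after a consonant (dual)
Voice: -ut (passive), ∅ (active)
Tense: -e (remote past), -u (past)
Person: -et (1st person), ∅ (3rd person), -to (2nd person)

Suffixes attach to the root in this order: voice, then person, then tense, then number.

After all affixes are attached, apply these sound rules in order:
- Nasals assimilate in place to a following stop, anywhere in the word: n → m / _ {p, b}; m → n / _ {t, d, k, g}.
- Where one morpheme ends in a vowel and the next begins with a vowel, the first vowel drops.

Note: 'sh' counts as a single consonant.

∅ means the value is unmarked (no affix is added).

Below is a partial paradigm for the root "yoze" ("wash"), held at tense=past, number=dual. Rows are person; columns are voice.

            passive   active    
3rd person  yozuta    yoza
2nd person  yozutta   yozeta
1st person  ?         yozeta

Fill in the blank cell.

yozuteta

Attach voice passive -ut → yozeut.
Attach person 1st person -et → yozeutet.
Attach tense past -u → yozeutetu.
Attach number dual -a (after vowel 'u') → yozeutetua.
Nasal assimilation: no change.
Apply vowel deletion: yozeutetua → yozuteta.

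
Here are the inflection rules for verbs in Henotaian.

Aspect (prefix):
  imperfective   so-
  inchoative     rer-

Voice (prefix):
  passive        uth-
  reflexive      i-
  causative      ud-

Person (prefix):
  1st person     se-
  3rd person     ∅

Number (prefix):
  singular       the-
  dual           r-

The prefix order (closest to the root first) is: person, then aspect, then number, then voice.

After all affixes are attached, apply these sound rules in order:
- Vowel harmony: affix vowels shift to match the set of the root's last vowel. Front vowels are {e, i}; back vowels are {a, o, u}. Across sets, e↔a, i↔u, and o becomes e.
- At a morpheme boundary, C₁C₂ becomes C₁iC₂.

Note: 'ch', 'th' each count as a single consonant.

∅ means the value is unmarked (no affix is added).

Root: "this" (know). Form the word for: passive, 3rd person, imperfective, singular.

ithithesethis

person = 3rd person: zero marking, form stays this.
Attach aspect imperfective so- → sothis.
Attach number singular the- → thesothis.
Attach voice passive uth- → uththesothis.
Apply vowel harmony: uththesothis → iththesethis.
Apply epenthesis: iththesethis → ithithesethis.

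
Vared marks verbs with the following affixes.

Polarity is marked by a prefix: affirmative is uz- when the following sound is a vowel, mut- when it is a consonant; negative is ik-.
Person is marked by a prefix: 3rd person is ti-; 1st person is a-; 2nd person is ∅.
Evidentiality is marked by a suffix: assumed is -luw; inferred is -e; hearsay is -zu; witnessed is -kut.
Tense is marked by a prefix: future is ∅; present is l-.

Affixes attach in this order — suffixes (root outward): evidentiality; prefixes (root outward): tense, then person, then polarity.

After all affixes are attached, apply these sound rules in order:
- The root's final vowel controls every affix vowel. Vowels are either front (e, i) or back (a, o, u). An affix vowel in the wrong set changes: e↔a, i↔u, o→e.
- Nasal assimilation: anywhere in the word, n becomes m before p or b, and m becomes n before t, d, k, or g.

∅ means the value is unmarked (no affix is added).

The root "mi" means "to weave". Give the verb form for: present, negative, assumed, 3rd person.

Attach evidentiality assumed -luw → miluw.
Attach tense present l- → lmiluw.
Attach person 3rd person ti- → tilmiluw.
Attach polarity negative ik- → iktilmiluw.
Apply vowel harmony: iktilmiluw → iktilmiliw.
Nasal assimilation: no change.

iktilmiliw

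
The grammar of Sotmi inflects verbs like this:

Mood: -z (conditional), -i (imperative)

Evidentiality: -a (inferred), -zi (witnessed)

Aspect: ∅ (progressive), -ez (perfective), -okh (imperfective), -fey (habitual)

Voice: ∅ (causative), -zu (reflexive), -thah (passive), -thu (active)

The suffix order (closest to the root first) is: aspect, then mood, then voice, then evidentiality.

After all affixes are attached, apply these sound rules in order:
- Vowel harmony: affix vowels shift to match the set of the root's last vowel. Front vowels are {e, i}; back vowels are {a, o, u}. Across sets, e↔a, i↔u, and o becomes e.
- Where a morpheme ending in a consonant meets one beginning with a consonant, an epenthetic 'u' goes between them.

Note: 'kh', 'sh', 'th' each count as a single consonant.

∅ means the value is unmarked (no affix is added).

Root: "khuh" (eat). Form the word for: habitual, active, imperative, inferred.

khuhufayuthua

Attach aspect habitual -fey → khuhfey.
Attach mood imperative -i → khuhfeyi.
Attach voice active -thu → khuhfeyithu.
Attach evidentiality inferred -a → khuhfeyithua.
Apply vowel harmony: khuhfeyithua → khuhfayuthua.
Apply epenthesis: khuhfayuthua → khuhufayuthua.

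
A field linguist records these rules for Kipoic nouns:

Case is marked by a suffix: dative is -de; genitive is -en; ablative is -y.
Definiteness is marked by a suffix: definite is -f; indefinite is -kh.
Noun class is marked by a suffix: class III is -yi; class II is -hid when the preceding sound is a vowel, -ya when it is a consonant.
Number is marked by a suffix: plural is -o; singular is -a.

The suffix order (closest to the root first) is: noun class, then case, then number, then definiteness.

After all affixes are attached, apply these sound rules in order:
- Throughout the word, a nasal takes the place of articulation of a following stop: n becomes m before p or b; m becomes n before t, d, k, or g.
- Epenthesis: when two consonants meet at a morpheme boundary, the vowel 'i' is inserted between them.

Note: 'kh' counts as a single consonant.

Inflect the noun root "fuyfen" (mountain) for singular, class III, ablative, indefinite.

Attach noun class class III -yi → fuyfenyi.
Attach case ablative -y → fuyfenyiy.
Attach number singular -a → fuyfenyiya.
Attach definiteness indefinite -kh → fuyfenyiyakh.
Nasal assimilation: no change.
Apply epenthesis: fuyfenyiyakh → fuyfeniyiyakh.

fuyfeniyiyakh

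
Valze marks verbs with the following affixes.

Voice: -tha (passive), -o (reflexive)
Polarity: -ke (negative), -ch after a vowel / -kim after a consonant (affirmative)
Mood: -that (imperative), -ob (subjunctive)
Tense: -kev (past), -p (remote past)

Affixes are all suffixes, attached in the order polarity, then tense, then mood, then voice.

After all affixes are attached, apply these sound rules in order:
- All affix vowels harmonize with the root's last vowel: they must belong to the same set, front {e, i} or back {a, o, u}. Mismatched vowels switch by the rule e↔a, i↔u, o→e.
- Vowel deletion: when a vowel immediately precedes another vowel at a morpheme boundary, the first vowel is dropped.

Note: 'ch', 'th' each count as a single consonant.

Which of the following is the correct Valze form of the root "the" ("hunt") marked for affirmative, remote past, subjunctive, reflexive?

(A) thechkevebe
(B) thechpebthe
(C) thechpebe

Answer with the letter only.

C

Attach polarity affirmative -ch (after vowel 'e') → thech.
Attach tense remote past -p → thechp.
Attach mood subjunctive -ob → thechpob.
Attach voice reflexive -o → thechpobo.
Apply vowel harmony: thechpobo → thechpebe.
Vowel deletion: no change.
So the correct form is thechpebe, option (C).
(A) thechkevebe is wrong: it uses past instead of remote past for tense.
(B) thechpebthe is wrong: it uses passive instead of reflexive for voice.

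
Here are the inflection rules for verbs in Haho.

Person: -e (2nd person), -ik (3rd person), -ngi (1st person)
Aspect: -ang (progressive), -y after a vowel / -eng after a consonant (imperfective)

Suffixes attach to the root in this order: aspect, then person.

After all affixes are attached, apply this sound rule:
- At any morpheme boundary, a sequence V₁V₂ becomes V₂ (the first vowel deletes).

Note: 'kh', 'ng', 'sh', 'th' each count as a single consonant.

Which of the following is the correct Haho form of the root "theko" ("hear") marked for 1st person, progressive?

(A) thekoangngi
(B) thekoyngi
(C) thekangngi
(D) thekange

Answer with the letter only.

C

Attach aspect progressive -ang → thekoang.
Attach person 1st person -ngi → thekoangngi.
Apply vowel deletion: thekoangngi → thekangngi.
So the correct form is thekangngi, option (C).
(B) thekoyngi is wrong: it uses imperfective instead of progressive for aspect.
(D) thekange is wrong: it uses 2nd person instead of 1st person for person.
(A) thekoangngi is wrong: it fails to apply the sound rule(s).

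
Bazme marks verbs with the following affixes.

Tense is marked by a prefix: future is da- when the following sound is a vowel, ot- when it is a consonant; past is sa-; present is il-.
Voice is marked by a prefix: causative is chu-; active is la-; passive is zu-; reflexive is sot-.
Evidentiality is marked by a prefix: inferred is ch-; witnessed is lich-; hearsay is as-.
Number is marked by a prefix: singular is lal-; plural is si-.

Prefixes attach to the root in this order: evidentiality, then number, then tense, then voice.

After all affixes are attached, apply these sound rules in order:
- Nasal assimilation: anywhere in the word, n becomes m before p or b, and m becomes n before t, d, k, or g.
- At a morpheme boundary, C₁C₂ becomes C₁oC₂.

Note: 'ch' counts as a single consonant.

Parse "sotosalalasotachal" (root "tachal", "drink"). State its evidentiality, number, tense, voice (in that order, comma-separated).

Segment: sot-sa-lal-as-tachal.
evidentiality: as- → hearsay.
number: lal- → singular.
tense: sa- → past.
voice: sot- → reflexive.

hearsay, singular, past, reflexive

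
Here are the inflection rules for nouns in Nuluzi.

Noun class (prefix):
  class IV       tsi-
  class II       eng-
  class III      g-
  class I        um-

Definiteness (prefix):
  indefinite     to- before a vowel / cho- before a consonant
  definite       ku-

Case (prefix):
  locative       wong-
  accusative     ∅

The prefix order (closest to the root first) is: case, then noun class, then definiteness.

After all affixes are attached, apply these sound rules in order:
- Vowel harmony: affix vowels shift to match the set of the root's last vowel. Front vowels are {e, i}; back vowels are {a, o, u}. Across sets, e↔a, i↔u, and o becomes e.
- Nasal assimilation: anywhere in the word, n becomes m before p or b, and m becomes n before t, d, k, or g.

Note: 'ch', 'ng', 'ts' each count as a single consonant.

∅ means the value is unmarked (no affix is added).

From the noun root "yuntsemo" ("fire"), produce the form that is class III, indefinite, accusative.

chogyuntsemo

case = accusative: zero marking, form stays yuntsemo.
Attach noun class class III g- → gyuntsemo.
Attach definiteness indefinite cho- (before consonant 'g') → chogyuntsemo.
Vowel harmony: no change.
Nasal assimilation: no change.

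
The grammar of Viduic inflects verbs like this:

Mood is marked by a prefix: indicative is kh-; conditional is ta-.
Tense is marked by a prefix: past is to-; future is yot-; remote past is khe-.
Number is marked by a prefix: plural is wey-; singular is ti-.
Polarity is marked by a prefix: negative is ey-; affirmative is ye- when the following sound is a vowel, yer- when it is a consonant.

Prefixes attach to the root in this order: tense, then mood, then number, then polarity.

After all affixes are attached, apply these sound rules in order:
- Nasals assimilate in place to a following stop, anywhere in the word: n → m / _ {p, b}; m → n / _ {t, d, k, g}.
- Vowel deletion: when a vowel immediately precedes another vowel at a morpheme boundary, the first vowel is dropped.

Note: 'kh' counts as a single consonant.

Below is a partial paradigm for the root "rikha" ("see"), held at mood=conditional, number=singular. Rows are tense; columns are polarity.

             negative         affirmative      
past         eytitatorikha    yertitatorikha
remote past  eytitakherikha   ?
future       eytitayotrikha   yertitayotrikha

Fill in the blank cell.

yertitakherikha

Attach tense remote past khe- → kherikha.
Attach mood conditional ta- → takherikha.
Attach number singular ti- → titakherikha.
Attach polarity affirmative yer- (before consonant 't') → yertitakherikha.
Nasal assimilation: no change.
Vowel deletion: no change.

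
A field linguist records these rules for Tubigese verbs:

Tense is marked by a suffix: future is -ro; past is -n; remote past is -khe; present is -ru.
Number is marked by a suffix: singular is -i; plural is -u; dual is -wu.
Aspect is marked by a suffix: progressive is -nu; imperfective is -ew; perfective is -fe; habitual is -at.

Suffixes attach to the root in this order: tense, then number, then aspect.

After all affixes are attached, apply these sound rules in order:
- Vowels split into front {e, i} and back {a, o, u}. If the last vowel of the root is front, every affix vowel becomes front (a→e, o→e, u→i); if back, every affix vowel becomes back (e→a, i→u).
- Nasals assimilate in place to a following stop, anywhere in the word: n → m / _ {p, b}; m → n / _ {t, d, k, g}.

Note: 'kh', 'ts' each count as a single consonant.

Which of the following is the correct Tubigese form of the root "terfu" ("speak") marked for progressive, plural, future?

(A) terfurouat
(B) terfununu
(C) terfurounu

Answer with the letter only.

Attach tense future -ro → terfuro.
Attach number plural -u → terfurou.
Attach aspect progressive -nu → terfurounu.
Vowel harmony: no change.
Nasal assimilation: no change.
So the correct form is terfurounu, option (C).
(A) terfurouat is wrong: it uses habitual instead of progressive for aspect.
(B) terfununu is wrong: it uses past instead of future for tense.

C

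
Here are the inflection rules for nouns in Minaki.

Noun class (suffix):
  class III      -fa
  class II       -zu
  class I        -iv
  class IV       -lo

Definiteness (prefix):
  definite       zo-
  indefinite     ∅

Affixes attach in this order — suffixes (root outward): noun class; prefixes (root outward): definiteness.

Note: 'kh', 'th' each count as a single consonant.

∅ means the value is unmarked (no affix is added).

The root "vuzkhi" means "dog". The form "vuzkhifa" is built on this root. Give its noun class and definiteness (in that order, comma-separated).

Segment: vuzkhi-fa.
noun class: -fa → class III.
definiteness: ∅ → indefinite.

class III, indefinite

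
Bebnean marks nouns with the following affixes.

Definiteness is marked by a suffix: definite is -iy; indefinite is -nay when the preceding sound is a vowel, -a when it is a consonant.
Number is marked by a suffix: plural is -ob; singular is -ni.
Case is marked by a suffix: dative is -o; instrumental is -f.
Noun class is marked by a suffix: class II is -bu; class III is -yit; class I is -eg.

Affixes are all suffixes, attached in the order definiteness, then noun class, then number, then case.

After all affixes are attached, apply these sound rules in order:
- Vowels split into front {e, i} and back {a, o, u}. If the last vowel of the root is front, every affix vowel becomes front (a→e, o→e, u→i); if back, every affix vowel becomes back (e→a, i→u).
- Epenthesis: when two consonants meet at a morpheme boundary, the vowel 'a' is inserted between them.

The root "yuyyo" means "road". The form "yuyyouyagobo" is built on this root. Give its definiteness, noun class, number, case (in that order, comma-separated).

definite, class I, plural, dative

Segment: yuyyo-iy-eg-ob-o.
definiteness: -iy → definite.
noun class: -eg → class I.
number: -ob → plural.
case: -o → dative.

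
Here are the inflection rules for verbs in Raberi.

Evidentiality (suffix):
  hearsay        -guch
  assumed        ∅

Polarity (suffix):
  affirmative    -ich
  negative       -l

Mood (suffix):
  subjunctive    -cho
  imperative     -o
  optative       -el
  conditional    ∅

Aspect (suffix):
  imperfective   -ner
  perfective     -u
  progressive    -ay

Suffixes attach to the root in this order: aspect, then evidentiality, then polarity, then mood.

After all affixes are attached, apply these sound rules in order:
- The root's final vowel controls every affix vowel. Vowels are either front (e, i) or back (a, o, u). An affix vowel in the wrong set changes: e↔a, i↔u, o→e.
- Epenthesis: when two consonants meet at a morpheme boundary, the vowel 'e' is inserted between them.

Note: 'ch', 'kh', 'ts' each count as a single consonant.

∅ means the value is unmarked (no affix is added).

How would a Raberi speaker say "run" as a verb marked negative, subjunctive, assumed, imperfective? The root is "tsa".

Attach aspect imperfective -ner → tsaner.
evidentiality = assumed: zero marking, form stays tsaner.
Attach polarity negative -l → tsanerl.
Attach mood subjunctive -cho → tsanerlcho.
Apply vowel harmony: tsanerlcho → tsanarlcho.
Apply epenthesis: tsanarlcho → tsanarelecho.

tsanarelecho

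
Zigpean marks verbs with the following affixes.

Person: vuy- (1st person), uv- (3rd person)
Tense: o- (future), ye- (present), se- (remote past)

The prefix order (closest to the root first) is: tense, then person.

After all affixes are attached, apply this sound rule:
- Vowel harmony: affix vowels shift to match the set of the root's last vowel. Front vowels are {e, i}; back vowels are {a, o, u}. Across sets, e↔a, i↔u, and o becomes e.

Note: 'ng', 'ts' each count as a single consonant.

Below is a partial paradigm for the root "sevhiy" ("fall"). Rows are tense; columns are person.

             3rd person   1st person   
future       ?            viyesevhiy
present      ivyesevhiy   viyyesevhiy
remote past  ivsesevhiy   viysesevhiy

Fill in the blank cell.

ivesevhiy

Attach tense future o- → osevhiy.
Attach person 3rd person uv- → uvosevhiy.
Apply vowel harmony: uvosevhiy → ivesevhiy.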